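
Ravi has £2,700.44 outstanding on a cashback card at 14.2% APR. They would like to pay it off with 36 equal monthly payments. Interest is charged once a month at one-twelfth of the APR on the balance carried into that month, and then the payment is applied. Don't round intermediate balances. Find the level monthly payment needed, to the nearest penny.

£92.56

Monthly rate r = 14.2%/12 = 1.18333% = 0.0118333.
Level-payment amortization: P = B₀·r / (1 − (1+r)^(−n)) = 2700.44·0.0118333 / (1 − 1.01183^(−36)).
Denominator 1 − (1+r)^(−36) = 0.345248307.
P = 31.9552 / 0.345248307 ≈ 92.56.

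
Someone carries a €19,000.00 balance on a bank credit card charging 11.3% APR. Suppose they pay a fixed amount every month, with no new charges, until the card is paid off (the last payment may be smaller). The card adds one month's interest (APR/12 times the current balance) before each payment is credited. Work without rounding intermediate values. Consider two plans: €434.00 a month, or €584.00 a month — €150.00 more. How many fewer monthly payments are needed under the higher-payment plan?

17 fewer payments

Monthly rate r = 11.3%/12 = 0.941667% = 0.00941667.
At €434.00/mo: n = ⌈−ln(1 − rB₀/P)/ln(1+r)⌉ = 57 payments (last €305.50); total interest = total paid − €19,000.00 = €5,609.50.
At €584.00/mo: 40 payments (last €17.31); total interest €3,793.31.
Payments saved = 57 − 40 = 17.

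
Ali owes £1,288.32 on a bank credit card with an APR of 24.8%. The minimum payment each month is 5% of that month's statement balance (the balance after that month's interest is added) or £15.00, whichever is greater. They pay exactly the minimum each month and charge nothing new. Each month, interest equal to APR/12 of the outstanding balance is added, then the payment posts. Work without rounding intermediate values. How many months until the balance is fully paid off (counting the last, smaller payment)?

74 months

Monthly rate r = 24.8%/12 = 2.06667% = 0.0206667.
While 5% of the post-interest balance exceeds £15.00, each month B ← (B·(1+r))·(1 − 0.05), i.e. B shrinks by the factor (1+r)·0.95 = 0.96963.
This holds for months 1–48. Entering month 49 the balance is £293.21; 5% of the post-interest balance is now below £15.00, so the flat £15.00 minimum applies from here.
From month 49 a fixed £15.00 at rate r clears £293.21 in 26 more payments. Total: 48 + 26 = 74 months.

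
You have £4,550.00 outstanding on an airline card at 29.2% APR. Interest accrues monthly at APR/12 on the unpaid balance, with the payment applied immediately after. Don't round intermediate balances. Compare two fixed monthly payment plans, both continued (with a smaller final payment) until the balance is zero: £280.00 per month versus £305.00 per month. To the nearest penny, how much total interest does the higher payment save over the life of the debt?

Monthly rate r = 29.2%/12 = 2.43333% = 0.0243333.
At £280.00/mo: n = ⌈−ln(1 − rB₀/P)/ln(1+r)⌉ = 21 payments (last £260.81); total interest = total paid − £4,550.00 = £1,310.81.
At £305.00/mo: 19 payments (last £232.04); total interest £1,172.04.
Interest saved = £1,310.81 − £1,172.04 = £138.77.

£138.77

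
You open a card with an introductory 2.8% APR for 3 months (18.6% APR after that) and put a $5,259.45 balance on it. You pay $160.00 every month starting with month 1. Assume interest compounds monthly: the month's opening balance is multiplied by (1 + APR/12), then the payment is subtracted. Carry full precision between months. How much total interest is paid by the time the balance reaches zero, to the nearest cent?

Promo months 1–3 at r₀ = 2.8%/12 = 0.00233333; months 4+ at r₁ = 18.6%/12 = 0.0155.
After month 3: iterate B ← B·(1+r₀) − $160.00 for 3 months → $4,815.23.
Then at r₁ with $160.00/mo: n₂ = −ln(1 − r₁·B/P)/ln(1+r₁) ≈ 40.85 → 41 more payments.
Total paid = 43·$160.00 + $135.46 = $7,015.46; interest = $7,015.46 − $5,259.45 = $1,756.01.

$1,756.01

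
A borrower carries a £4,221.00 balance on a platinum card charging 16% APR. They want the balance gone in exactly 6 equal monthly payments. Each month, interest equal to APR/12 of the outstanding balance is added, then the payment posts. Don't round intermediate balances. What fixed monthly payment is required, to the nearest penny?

£736.69

Monthly rate r = 16%/12 = 1.33333% = 0.0133333.
Level-payment amortization: P = B₀·r / (1 − (1+r)^(−n)) = 4221.00·0.0133333 / (1 − 1.01333^(−6)).
Denominator 1 − (1+r)^(−6) = 0.0763955288.
P = 56.28 / 0.0763955288 ≈ 736.69.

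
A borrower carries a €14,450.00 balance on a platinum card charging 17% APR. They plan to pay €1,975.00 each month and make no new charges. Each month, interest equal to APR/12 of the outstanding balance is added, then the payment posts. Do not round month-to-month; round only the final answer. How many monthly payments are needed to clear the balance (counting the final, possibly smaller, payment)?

8 months

Monthly rate r = 17%/12 = 1.41667% = 0.0141667.
Recurrence: B ← B·(1+r) − €1,975.00.
Month 1: interest €204.71; balance after payment €12,679.71.
Month 2: interest €179.63; balance after payment €10,884.34.
Closed form: n = −ln(1 − rB₀/P)/ln(1+r) = −ln(0.89635)/ln(1.01417) ≈ 7.779, so the balance reaches zero during payment 8.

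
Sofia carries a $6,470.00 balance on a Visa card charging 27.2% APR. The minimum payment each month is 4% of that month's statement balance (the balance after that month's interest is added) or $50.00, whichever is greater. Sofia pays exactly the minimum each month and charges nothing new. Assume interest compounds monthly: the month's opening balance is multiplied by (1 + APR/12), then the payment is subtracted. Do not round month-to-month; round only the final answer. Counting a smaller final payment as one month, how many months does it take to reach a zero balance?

Monthly rate r = 27.2%/12 = 2.26667% = 0.0226667.
While 4% of the post-interest balance exceeds $50.00, each month B ← (B·(1+r))·(1 − 0.04), i.e. B shrinks by the factor (1+r)·0.96 = 0.98176.
This holds for months 1–91. Entering month 92 the balance is $1,211.68; 4% of the post-interest balance is now below $50.00, so the flat $50.00 minimum applies from here.
From month 92 a fixed $50.00 at rate r clears $1,211.68 in 36 more payments. Total: 91 + 36 = 127 months.

127 months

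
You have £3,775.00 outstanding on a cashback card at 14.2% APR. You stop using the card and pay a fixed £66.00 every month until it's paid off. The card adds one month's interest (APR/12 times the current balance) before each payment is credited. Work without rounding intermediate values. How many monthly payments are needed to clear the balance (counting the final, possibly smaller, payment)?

Monthly rate r = 14.2%/12 = 1.18333% = 0.0118333.
Recurrence: B ← B·(1+r) − £66.00.
Month 1: interest £44.67; balance after payment £3,753.67.
Month 2: interest £44.42; balance after payment £3,732.09.
Closed form: n = −ln(1 − rB₀/P)/ln(1+r) = −ln(0.32317)/ln(1.01183) ≈ 96.021, so the balance reaches zero during payment 97.

97 months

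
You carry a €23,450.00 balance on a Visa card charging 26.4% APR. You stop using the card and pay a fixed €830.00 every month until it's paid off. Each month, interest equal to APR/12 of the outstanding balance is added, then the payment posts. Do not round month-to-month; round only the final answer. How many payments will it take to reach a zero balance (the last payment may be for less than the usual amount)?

Monthly rate r = 26.4%/12 = 2.2% = 0.022.
Recurrence: B ← B·(1+r) − €830.00.
Month 1: interest €515.90; balance after payment €23,135.90.
Month 2: interest €508.99; balance after payment €22,814.89.
Closed form: n = −ln(1 − rB₀/P)/ln(1+r) = −ln(0.37843)/ln(1.022) ≈ 44.653, so the balance reaches zero during payment 45.

45 payments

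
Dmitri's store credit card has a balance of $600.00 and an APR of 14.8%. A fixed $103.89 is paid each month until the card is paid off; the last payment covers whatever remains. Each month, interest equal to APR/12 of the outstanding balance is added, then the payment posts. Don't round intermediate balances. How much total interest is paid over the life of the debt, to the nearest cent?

$26.29

Monthly rate r = 14.8%/12 = 1.23333% = 0.0123333.
Payoff takes n = ⌈−ln(1 − rB₀/P)/ln(1+r)⌉ = ⌈6.028⌉ = 7 payments; the last is $2.95.
Total paid = 6·$103.89 + $2.95 = $626.29.
Total interest = total paid − principal = $626.29 − $600.00 = $26.29.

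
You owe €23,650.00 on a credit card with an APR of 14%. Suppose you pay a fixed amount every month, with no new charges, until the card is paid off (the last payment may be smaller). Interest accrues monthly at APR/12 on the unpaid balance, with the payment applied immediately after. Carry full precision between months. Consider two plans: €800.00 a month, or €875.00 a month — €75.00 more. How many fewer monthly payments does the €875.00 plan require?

4 fewer payments

Monthly rate r = 14%/12 = 1.16667% = 0.0116667.
At €800.00/mo: n = ⌈−ln(1 − rB₀/P)/ln(1+r)⌉ = 37 payments (last €373.05); total interest = total paid − €23,650.00 = €5,523.05.
At €875.00/mo: 33 payments (last €578.29); total interest €4,928.29.
Payments saved = 37 − 33 = 4.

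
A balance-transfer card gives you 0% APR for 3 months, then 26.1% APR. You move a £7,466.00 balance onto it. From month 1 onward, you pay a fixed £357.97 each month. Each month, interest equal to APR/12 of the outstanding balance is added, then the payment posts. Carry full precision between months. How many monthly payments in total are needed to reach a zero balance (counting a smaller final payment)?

26 months

Promo months 1–3 at r₀ = 0%/12 = 0; months 4+ at r₁ = 26.1%/12 = 0.02175.
After month 3 (no interest yet): B = £7,466.00 − 3·£357.97 = £6,392.09.
Then at r₁ with £357.97/mo: n₂ = −ln(1 − r₁·B/P)/ln(1+r₁) ≈ 22.85 → 23 more payments.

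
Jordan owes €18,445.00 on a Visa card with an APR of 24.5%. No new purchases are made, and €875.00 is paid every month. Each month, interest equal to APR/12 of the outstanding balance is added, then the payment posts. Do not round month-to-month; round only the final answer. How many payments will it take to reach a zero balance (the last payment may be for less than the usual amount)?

28 months

Monthly rate r = 24.5%/12 = 2.04167% = 0.0204167.
Recurrence: B ← B·(1+r) − €875.00.
Month 1: interest €376.59; balance after payment €17,946.59.
Month 2: interest €366.41; balance after payment €17,437.99.
Closed form: n = −ln(1 − rB₀/P)/ln(1+r) = −ln(0.56962)/ln(1.02042) ≈ 27.846, so the balance reaches zero during payment 28.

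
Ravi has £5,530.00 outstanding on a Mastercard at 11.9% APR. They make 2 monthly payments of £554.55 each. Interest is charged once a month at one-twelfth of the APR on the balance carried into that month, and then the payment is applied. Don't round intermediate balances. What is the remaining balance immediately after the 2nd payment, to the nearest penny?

£4,525.62

Monthly rate r = 11.9%/12 = 0.991667% = 0.00991667.
Each month: B ← B·(1+r) − £554.55.
Month 1: interest £54.84; balance after payment £5,030.29.
Month 2: interest £49.88; balance after payment £4,525.62.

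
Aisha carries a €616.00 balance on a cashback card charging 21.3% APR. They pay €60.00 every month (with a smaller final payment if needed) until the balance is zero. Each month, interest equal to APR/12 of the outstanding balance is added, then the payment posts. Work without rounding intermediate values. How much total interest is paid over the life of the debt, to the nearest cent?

Monthly rate r = 21.3%/12 = 1.775% = 0.01775.
Payoff takes n = ⌈−ln(1 − rB₀/P)/ln(1+r)⌉ = ⌈11.434⌉ = 12 payments; the last is €26.19.
Total paid = 11·€60.00 + €26.19 = €686.19.
Total interest = total paid − principal = €686.19 − €616.00 = €70.19.

€70.19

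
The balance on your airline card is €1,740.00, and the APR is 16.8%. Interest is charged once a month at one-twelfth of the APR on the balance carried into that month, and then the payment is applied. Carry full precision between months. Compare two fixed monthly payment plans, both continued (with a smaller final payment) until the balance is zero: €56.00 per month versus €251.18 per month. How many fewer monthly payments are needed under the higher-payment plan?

Monthly rate r = 16.8%/12 = 1.4% = 0.014.
At €56.00/mo: n = ⌈−ln(1 − rB₀/P)/ln(1+r)⌉ = 42 payments (last €3.69); total interest = total paid − €1,740.00 = €559.69.
At €251.18/mo: 8 payments (last €85.17); total interest €103.43.
Payments saved = 42 − 8 = 34.

34 fewer payments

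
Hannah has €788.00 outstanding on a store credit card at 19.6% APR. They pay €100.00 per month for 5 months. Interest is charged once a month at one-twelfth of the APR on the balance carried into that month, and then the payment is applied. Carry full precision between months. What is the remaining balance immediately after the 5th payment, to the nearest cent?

€337.89

Monthly rate r = 19.6%/12 = 1.63333% = 0.0163333.
Each month: B ← B·(1+r) − €100.00.
Month 1: interest €12.87; balance after payment €700.87.
Month 2: interest €11.45; balance after payment €612.32.
Month 3: interest €10.00; balance after payment €522.32.
Month 4: interest €8.53; balance after payment €430.85.
Month 5: interest €7.04; balance after payment €337.89.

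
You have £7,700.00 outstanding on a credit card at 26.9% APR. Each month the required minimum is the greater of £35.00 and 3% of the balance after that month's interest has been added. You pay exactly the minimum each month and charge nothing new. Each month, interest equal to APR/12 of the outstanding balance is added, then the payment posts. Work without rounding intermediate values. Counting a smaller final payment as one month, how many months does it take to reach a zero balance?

290 months

Monthly rate r = 26.9%/12 = 2.24167% = 0.0224167.
While 3% of the post-interest balance exceeds £35.00, each month B ← (B·(1+r))·(1 − 0.03), i.e. B shrinks by the factor (1+r)·0.97 = 0.99174.
This holds for months 1–231. Entering month 232 the balance is £1,134.52; 3% of the post-interest balance is now below £35.00, so the flat £35.00 minimum applies from here.
From month 232 a fixed £35.00 at rate r clears £1,134.52 in 59 more payments. Total: 231 + 59 = 290 months.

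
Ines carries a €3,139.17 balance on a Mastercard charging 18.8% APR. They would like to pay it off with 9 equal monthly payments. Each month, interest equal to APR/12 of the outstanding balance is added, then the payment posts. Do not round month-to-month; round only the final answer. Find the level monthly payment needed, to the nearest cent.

Monthly rate r = 18.8%/12 = 1.56667% = 0.0156667.
Level-payment amortization: P = B₀·r / (1 − (1+r)^(−n)) = 3139.17·0.0156667 / (1 − 1.01567^(−9)).
Denominator 1 − (1+r)^(−9) = 0.130560825.
P = 49.1803 / 0.130560825 ≈ 376.69.

€376.69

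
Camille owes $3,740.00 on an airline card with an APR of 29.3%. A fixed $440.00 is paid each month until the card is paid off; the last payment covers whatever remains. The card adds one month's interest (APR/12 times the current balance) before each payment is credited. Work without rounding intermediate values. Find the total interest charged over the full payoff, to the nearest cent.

$504.03

Monthly rate r = 29.3%/12 = 2.44167% = 0.0244167.
Payoff takes n = ⌈−ln(1 − rB₀/P)/ln(1+r)⌉ = ⌈9.643⌉ = 10 payments; the last is $284.03.
Total paid = 9·$440.00 + $284.03 = $4,244.03.
Total interest = total paid − principal = $4,244.03 − $3,740.00 = $504.03.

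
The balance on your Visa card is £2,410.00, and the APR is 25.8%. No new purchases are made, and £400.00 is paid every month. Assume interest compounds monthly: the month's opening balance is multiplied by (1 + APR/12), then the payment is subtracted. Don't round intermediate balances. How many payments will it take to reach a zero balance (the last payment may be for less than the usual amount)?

Monthly rate r = 25.8%/12 = 2.15% = 0.0215.
Recurrence: B ← B·(1+r) − £400.00.
Month 1: interest £51.82; balance after payment £2,061.82.
Month 2: interest £44.33; balance after payment £1,706.14.
Closed form: n = −ln(1 − rB₀/P)/ln(1+r) = −ln(0.87046)/ln(1.0215) ≈ 6.522, so the balance reaches zero during payment 7.

7 months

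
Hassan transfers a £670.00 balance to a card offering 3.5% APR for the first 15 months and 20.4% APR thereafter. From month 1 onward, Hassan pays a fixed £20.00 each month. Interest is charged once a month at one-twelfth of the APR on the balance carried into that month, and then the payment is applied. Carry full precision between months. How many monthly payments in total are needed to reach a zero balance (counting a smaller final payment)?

40 payments

Promo months 1–15 at r₀ = 3.5%/12 = 0.00291667; months 16+ at r₁ = 20.4%/12 = 0.017.
After month 15: iterate B ← B·(1+r₀) − £20.00 for 15 months → £393.72.
Then at r₁ with £20.00/mo: n₂ = −ln(1 − r₁·B/P)/ln(1+r₁) ≈ 24.17 → 25 more payments.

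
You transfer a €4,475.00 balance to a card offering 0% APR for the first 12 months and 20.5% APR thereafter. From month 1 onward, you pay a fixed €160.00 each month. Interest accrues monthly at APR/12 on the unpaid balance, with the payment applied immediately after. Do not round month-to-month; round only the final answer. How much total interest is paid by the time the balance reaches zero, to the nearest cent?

Promo months 1–12 at r₀ = 0%/12 = 0; months 13+ at r₁ = 20.5%/12 = 0.0170833.
After month 12 (no interest yet): B = €4,475.00 − 12·€160.00 = €2,555.00.
Then at r₁ with €160.00/mo: n₂ = −ln(1 − r₁·B/P)/ln(1+r₁) ≈ 18.81 → 19 more payments.
Total paid = 30·€160.00 + €129.14 = €4,929.14; interest = €4,929.14 − €4,475.00 = €454.14.

€454.14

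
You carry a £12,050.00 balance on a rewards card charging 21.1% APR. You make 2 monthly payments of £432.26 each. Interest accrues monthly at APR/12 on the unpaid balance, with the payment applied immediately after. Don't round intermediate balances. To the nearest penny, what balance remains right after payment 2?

Monthly rate r = 21.1%/12 = 1.75833% = 0.0175833.
Each month: B ← B·(1+r) − £432.26.
Month 1: interest £211.88; balance after payment £11,829.62.
Month 2: interest £208.00; balance after payment £11,605.36.

£11,605.36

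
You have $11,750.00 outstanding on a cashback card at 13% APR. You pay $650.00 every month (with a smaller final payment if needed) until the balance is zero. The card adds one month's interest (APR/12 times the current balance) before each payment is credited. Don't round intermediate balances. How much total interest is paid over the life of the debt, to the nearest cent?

$1,398.25

Monthly rate r = 13%/12 = 1.08333% = 0.0108333.
Payoff takes n = ⌈−ln(1 − rB₀/P)/ln(1+r)⌉ = ⌈20.227⌉ = 21 payments; the last is $148.25.
Total paid = 20·$650.00 + $148.25 = $13,148.25.
Total interest = total paid − principal = $13,148.25 − $11,750.00 = $1,398.25.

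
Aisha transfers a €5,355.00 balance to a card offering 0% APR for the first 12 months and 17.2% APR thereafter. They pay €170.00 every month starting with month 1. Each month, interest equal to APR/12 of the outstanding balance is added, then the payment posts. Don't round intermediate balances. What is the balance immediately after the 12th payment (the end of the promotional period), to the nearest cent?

Promo months 1–12 at r₀ = 0%/12 = 0; months 13+ at r₁ = 17.2%/12 = 0.0143333.
After month 12 (no interest yet): B = €5,355.00 − 12·€170.00 = €3,315.00.

€3,315.00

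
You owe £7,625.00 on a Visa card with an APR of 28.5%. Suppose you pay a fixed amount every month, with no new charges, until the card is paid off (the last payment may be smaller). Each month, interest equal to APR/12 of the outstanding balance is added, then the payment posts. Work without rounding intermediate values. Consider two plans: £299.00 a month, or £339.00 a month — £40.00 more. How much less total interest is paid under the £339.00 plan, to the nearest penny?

Monthly rate r = 28.5%/12 = 2.375% = 0.02375.
At £299.00/mo: n = ⌈−ln(1 − rB₀/P)/ln(1+r)⌉ = 40 payments (last £193.56); total interest = total paid − £7,625.00 = £4,229.56.
At £339.00/mo: 33 payments (last £187.05); total interest £3,410.05.
Interest saved = £4,229.56 − £3,410.05 = £819.51.

£819.51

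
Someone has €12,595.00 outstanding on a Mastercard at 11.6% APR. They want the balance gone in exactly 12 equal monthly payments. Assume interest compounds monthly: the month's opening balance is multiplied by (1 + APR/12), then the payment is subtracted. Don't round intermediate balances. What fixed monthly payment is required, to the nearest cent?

€1,116.70

Monthly rate r = 11.6%/12 = 0.966667% = 0.00966667.
Level-payment amortization: P = B₀·r / (1 − (1+r)^(−n)) = 12595.00·0.00966667 / (1 − 1.00967^(−12)).
Denominator 1 − (1+r)^(−12) = 0.109028573.
P = 121.752 / 0.109028573 ≈ 1116.70.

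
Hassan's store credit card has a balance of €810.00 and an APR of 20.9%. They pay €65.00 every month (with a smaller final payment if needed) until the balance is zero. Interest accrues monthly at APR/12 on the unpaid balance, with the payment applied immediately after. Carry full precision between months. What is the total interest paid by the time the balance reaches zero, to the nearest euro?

Monthly rate r = 20.9%/12 = 1.74167% = 0.0174167.
Payoff takes n = ⌈−ln(1 − rB₀/P)/ln(1+r)⌉ = ⌈14.170⌉ = 15 payments; the last is €11.14.
Total paid = 14·€65.00 + €11.14 = €921.14.
Total interest = total paid − principal = €921.14 − €810.00 = €111.14.

€111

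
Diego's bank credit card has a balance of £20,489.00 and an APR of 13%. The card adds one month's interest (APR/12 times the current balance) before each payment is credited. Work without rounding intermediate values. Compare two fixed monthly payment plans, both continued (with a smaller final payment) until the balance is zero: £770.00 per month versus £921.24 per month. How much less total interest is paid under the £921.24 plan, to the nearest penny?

Monthly rate r = 13%/12 = 1.08333% = 0.0108333.
At £770.00/mo: n = ⌈−ln(1 − rB₀/P)/ln(1+r)⌉ = 32 payments (last £431.40); total interest = total paid − £20,489.00 = £3,812.40.
At £921.24/mo: 26 payments (last £539.71); total interest £3,081.71.
Interest saved = £3,812.40 − £3,081.71 = £730.69.

£730.69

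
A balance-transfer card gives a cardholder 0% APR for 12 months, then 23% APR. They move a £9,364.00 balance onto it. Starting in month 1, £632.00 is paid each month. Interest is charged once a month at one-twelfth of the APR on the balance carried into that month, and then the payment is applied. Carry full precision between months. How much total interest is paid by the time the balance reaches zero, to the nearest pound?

£68

Promo months 1–12 at r₀ = 0%/12 = 0; months 13+ at r₁ = 23%/12 = 0.0191667.
After month 12 (no interest yet): B = £9,364.00 − 12·£632.00 = £1,780.00.
Then at r₁ with £632.00/mo: n₂ = −ln(1 − r₁·B/P)/ln(1+r₁) ≈ 2.92 → 3 more payments.
Total paid = 14·£632.00 + £583.75 = £9,431.75; interest = £9,431.75 − £9,364.00 = £67.75.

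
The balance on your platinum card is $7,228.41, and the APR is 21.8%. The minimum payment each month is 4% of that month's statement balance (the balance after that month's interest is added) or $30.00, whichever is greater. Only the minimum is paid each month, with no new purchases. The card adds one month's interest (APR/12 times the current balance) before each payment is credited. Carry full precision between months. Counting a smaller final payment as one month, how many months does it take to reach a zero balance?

Monthly rate r = 21.8%/12 = 1.81667% = 0.0181667.
While 4% of the post-interest balance exceeds $30.00, each month B ← (B·(1+r))·(1 − 0.04), i.e. B shrinks by the factor (1+r)·0.96 = 0.97744.
This holds for months 1–101. Entering month 102 the balance is $721.35; 4% of the post-interest balance is now below $30.00, so the flat $30.00 minimum applies from here.
From month 102 a fixed $30.00 at rate r clears $721.35 in 32 more payments. Total: 101 + 32 = 133 months.

133 months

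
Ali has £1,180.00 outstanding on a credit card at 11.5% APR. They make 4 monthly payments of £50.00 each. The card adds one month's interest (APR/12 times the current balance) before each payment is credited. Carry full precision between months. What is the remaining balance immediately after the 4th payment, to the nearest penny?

£1,022.99

Monthly rate r = 11.5%/12 = 0.958333% = 0.00958333.
Each month: B ← B·(1+r) − £50.00.
Month 1: interest £11.31; balance after payment £1,141.31.
Month 2: interest £10.94; balance after payment £1,102.25.
Month 3: interest £10.56; balance after payment £1,062.81.
Month 4: interest £10.19; balance after payment £1,022.99.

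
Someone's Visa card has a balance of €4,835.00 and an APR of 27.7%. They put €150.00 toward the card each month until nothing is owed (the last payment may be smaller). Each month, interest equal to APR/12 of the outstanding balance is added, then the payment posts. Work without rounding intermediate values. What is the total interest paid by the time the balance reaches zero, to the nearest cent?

€4,122.80

Monthly rate r = 27.7%/12 = 2.30833% = 0.0230833.
Payoff takes n = ⌈−ln(1 − rB₀/P)/ln(1+r)⌉ = ⌈59.716⌉ = 60 payments; the last is €107.80.
Total paid = 59·€150.00 + €107.80 = €8,957.80.
Total interest = total paid − principal = €8,957.80 − €4,835.00 = €4,122.80.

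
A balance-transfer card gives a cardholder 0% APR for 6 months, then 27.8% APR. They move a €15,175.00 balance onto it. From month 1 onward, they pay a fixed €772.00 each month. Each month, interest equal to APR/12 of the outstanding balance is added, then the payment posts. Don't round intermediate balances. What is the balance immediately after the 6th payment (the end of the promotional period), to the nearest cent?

Promo months 1–6 at r₀ = 0%/12 = 0; months 7+ at r₁ = 27.8%/12 = 0.0231667.
After month 6 (no interest yet): B = €15,175.00 − 6·€772.00 = €10,543.00.

€10,543.00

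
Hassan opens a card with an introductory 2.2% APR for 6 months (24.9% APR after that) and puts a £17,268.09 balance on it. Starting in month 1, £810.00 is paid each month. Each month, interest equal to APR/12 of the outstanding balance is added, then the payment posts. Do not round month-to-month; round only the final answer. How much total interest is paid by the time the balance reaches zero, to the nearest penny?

£2,929.37

Promo months 1–6 at r₀ = 2.2%/12 = 0.00183333; months 7+ at r₁ = 24.9%/12 = 0.02075.
After month 6: iterate B ← B·(1+r₀) − £810.00 for 6 months → £12,576.58.
Then at r₁ with £810.00/mo: n₂ = −ln(1 − r₁·B/P)/ln(1+r₁) ≈ 18.93 → 19 more payments.
Total paid = 24·£810.00 + £757.46 = £20,197.46; interest = £20,197.46 − £17,268.09 = £2,929.37.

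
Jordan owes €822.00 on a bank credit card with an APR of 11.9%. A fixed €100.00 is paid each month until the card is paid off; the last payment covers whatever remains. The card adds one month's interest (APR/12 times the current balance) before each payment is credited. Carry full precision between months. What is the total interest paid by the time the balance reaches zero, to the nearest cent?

Monthly rate r = 11.9%/12 = 0.991667% = 0.00991667.
Payoff takes n = ⌈−ln(1 − rB₀/P)/ln(1+r)⌉ = ⌈8.617⌉ = 9 payments; the last is €61.80.
Total paid = 8·€100.00 + €61.80 = €861.80.
Total interest = total paid − principal = €861.80 − €822.00 = €39.80.

€39.80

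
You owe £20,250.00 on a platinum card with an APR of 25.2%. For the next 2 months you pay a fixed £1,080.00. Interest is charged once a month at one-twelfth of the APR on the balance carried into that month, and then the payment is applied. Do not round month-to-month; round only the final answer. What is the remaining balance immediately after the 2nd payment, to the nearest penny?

Monthly rate r = 25.2%/12 = 2.1% = 0.021.
Each month: B ← B·(1+r) − £1,080.00.
Month 1: interest £425.25; balance after payment £19,595.25.
Month 2: interest £411.50; balance after payment £18,926.75.

£18,926.75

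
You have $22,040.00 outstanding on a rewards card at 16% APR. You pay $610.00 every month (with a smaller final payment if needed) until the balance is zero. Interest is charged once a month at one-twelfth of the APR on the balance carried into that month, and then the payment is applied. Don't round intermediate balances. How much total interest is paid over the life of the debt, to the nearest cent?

Monthly rate r = 16%/12 = 1.33333% = 0.0133333.
Payoff takes n = ⌈−ln(1 − rB₀/P)/ln(1+r)⌉ = ⌈49.625⌉ = 50 payments; the last is $382.22.
Total paid = 49·$610.00 + $382.22 = $30,272.22.
Total interest = total paid − principal = $30,272.22 − $22,040.00 = $8,232.22.

$8,232.22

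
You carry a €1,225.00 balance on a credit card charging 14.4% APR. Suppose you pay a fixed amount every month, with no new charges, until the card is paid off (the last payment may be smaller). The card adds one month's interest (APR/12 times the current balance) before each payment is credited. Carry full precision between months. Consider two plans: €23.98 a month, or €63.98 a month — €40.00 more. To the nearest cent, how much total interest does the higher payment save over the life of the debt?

Monthly rate r = 14.4%/12 = 1.2% = 0.012.
At €23.98/mo: n = ⌈−ln(1 − rB₀/P)/ln(1+r)⌉ = 80 payments (last €14.11); total interest = total paid − €1,225.00 = €683.53.
At €63.98/mo: 22 payments (last €56.64); total interest €175.22.
Interest saved = €683.53 − €175.22 = €508.31.

€508.31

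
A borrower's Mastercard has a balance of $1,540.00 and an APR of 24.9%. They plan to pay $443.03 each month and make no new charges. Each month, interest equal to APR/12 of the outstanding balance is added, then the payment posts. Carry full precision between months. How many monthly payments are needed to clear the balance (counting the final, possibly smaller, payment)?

4 payments

Monthly rate r = 24.9%/12 = 2.075% = 0.02075.
Recurrence: B ← B·(1+r) − $443.03.
Month 1: interest $31.95; balance after payment $1,128.92.
Month 2: interest $23.43; balance after payment $709.32.
Month 3: interest $14.72; balance after payment $281.01.
Month 4: interest $5.83; balance after payment $0.00.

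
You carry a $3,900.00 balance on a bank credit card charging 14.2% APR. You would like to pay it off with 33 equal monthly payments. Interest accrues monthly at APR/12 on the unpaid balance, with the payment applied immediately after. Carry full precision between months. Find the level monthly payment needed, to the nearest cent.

Monthly rate r = 14.2%/12 = 1.18333% = 0.0118333.
Level-payment amortization: P = B₀·r / (1 − (1+r)^(−n)) = 3900.00·0.0118333 / (1 − 1.01183^(−33)).
Denominator 1 − (1+r)^(−33) = 0.321728486.
P = 46.15 / 0.321728486 ≈ 143.44.

$143.44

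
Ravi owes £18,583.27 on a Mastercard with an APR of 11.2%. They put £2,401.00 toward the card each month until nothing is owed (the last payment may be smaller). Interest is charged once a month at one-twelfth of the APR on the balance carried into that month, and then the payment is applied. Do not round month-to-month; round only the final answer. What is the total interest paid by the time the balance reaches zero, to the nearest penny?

£796.01

Monthly rate r = 11.2%/12 = 0.933333% = 0.00933333.
Payoff takes n = ⌈−ln(1 − rB₀/P)/ln(1+r)⌉ = ⌈8.071⌉ = 9 payments; the last is £171.28.
Total paid = 8·£2,401.00 + £171.28 = £19,379.28.
Total interest = total paid − principal = £19,379.28 − £18,583.27 = £796.01.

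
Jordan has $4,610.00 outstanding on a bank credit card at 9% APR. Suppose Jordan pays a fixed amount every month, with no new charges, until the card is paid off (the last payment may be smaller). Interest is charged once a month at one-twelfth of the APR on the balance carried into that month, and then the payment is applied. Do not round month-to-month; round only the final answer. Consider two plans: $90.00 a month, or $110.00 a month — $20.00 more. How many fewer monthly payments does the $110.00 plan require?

Monthly rate r = 9%/12 = 0.75% = 0.0075.
At $90.00/mo: n = ⌈−ln(1 − rB₀/P)/ln(1+r)⌉ = 65 payments (last $79.17); total interest = total paid − $4,610.00 = $1,229.17.
At $110.00/mo: 51 payments (last $55.17); total interest $945.17.
Payments saved = 65 − 51 = 14.

14 fewer payments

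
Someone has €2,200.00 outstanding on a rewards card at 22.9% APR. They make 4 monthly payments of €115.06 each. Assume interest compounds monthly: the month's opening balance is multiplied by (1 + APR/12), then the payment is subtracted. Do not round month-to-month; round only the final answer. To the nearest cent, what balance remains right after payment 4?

€1,899.22

Monthly rate r = 22.9%/12 = 1.90833% = 0.0190833.
Each month: B ← B·(1+r) − €115.06.
Month 1: interest €41.98; balance after payment €2,126.92.
Month 2: interest €40.59; balance after payment €2,052.45.
Month 3: interest €39.17; balance after payment €1,976.56.
Month 4: interest €37.72; balance after payment €1,899.22.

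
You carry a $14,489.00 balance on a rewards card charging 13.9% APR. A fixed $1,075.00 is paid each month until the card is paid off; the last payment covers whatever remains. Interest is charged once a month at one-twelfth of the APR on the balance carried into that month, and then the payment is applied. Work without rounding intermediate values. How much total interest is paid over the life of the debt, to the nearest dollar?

Monthly rate r = 13.9%/12 = 1.15833% = 0.0115833.
Payoff takes n = ⌈−ln(1 − rB₀/P)/ln(1+r)⌉ = ⌈14.739⌉ = 15 payments; the last is $795.76.
Total paid = 14·$1,075.00 + $795.76 = $15,845.76.
Total interest = total paid − principal = $15,845.76 − $14,489.00 = $1,356.76.

$1,357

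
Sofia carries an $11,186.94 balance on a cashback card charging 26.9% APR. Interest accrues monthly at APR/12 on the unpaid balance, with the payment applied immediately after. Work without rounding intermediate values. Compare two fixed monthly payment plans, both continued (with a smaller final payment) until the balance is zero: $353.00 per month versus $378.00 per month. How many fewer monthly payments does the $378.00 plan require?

Monthly rate r = 26.9%/12 = 2.24167% = 0.0224167.
At $353.00/mo: n = ⌈−ln(1 − rB₀/P)/ln(1+r)⌉ = 56 payments (last $318.49); total interest = total paid − $11,186.94 = $8,546.55.
At $378.00/mo: 50 payments (last $45.49); total interest $7,380.55.
Payments saved = 56 − 50 = 6.

6 fewer payments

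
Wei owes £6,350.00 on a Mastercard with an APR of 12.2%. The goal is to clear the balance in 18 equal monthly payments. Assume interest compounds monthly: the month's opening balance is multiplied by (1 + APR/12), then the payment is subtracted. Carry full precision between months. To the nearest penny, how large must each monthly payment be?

Monthly rate r = 12.2%/12 = 1.01667% = 0.0101667.
Level-payment amortization: P = B₀·r / (1 − (1+r)^(−n)) = 6350.00·0.0101667 / (1 − 1.01017^(−18)).
Denominator 1 − (1+r)^(−18) = 0.166462017.
P = 64.5583 / 0.166462017 ≈ 387.83.

£387.83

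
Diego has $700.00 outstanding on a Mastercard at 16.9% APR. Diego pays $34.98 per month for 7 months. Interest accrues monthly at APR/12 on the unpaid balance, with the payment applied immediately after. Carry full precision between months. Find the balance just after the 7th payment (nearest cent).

$516.54

Monthly rate r = 16.9%/12 = 1.40833% = 0.0140833.
Each month: B ← B·(1+r) − $34.98.
Month 1: interest $9.86; balance after payment $674.88.
Month 2: interest $9.50; balance after payment $649.40.
Month 3: interest $9.15; balance after payment $623.57.
Month 4: interest $8.78; balance after payment $597.37.
Month 5: interest $8.41; balance after payment $570.80.
Month 6: interest $8.04; balance after payment $543.86.
Month 7: interest $7.66; balance after payment $516.54.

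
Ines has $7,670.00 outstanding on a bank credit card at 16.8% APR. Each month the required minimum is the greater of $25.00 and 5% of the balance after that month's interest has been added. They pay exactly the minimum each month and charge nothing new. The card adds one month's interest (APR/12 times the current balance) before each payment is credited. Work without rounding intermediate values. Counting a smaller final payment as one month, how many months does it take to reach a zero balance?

97 months

Monthly rate r = 16.8%/12 = 1.4% = 0.014.
While 5% of the post-interest balance exceeds $25.00, each month B ← (B·(1+r))·(1 − 0.05), i.e. B shrinks by the factor (1+r)·0.95 = 0.9633.
This holds for months 1–74. Entering month 75 the balance is $482.12; 5% of the post-interest balance is now below $25.00, so the flat $25.00 minimum applies from here.
From month 75 a fixed $25.00 at rate r clears $482.12 in 23 more payments. Total: 74 + 23 = 97 months.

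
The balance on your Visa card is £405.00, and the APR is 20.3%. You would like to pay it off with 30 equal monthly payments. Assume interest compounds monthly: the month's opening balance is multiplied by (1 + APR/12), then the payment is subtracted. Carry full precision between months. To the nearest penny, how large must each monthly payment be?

Monthly rate r = 20.3%/12 = 1.69167% = 0.0169167.
Level-payment amortization: P = B₀·r / (1 − (1+r)^(−n)) = 405.00·0.0169167 / (1 − 1.01692^(−30)).
Denominator 1 − (1+r)^(−30) = 0.395440509.
P = 6.85125 / 0.395440509 ≈ 17.33.

£17.33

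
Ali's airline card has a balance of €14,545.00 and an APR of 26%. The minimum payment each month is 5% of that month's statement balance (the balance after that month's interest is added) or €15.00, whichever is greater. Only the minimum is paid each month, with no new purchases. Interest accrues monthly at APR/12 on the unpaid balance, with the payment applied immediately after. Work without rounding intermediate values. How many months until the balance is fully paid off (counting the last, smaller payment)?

157 months

Monthly rate r = 26%/12 = 2.16667% = 0.0216667.
While 5% of the post-interest balance exceeds €15.00, each month B ← (B·(1+r))·(1 − 0.05), i.e. B shrinks by the factor (1+r)·0.95 = 0.97058.
This holds for months 1–131. Entering month 132 the balance is €291.08; 5% of the post-interest balance is now below €15.00, so the flat €15.00 minimum applies from here.
From month 132 a fixed €15.00 at rate r clears €291.08 in 26 more payments. Total: 131 + 26 = 157 months.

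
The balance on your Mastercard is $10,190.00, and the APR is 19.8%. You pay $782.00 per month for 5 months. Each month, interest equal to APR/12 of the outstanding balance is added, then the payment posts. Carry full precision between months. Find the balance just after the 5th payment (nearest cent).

$7,017.70

Monthly rate r = 19.8%/12 = 1.65% = 0.0165.
Each month: B ← B·(1+r) − $782.00.
Month 1: interest $168.14; balance after payment $9,576.14.
Month 2: interest $158.01; balance after payment $8,952.14.
Month 3: interest $147.71; balance after payment $8,317.85.
Month 4: interest $137.24; balance after payment $7,673.10.
Month 5: interest $126.61; balance after payment $7,017.70.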